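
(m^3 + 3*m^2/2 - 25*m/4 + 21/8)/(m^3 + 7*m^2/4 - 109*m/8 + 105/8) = (4*m^2 + 12*m - 7)/(4*m^2 + 13*m - 35)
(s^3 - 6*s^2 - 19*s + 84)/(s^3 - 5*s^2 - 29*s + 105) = (s + 4)/(s + 5)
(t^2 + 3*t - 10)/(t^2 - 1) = (t^2 + 3*t - 10)/(t^2 - 1)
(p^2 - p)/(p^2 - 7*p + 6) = p/(p - 6)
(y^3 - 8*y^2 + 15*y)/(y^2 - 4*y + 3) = y*(y - 5)/(y - 1)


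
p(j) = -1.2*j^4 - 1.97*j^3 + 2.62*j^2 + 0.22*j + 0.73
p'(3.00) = -166.85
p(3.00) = -125.42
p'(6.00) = -1217.90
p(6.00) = -1884.35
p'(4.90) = -680.72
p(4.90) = -858.83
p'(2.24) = -71.65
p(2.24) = -37.98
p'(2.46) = -94.11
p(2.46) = -56.15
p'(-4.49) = 292.04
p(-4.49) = -256.83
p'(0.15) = 0.86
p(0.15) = 0.81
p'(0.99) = -5.04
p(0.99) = 0.45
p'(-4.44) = 280.58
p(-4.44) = -242.52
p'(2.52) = -100.92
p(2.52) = -62.00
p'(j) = -4.8*j^3 - 5.91*j^2 + 5.24*j + 0.22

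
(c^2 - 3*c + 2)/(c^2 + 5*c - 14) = (c - 1)/(c + 7)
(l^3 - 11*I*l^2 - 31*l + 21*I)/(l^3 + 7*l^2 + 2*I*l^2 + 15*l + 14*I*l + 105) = (l^2 - 8*I*l - 7)/(l^2 + l*(7 + 5*I) + 35*I)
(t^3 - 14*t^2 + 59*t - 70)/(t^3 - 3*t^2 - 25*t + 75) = (t^2 - 9*t + 14)/(t^2 + 2*t - 15)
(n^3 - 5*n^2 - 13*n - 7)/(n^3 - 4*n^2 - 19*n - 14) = (n + 1)/(n + 2)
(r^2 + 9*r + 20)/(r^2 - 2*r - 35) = (r + 4)/(r - 7)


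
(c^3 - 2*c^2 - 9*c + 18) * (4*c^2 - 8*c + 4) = 4*c^5 - 16*c^4 - 16*c^3 + 136*c^2 - 180*c + 72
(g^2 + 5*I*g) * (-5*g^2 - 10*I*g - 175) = -5*g^4 - 35*I*g^3 - 125*g^2 - 875*I*g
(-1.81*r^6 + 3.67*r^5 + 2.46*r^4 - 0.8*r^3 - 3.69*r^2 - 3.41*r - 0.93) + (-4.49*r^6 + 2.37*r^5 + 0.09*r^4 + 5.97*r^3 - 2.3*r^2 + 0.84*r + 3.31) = -6.3*r^6 + 6.04*r^5 + 2.55*r^4 + 5.17*r^3 - 5.99*r^2 - 2.57*r + 2.38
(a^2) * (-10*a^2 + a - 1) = -10*a^4 + a^3 - a^2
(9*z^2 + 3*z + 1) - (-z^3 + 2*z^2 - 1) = z^3 + 7*z^2 + 3*z + 2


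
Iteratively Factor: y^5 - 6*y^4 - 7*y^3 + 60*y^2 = (y)*(y^4 - 6*y^3 - 7*y^2 + 60*y) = y*(y - 5)*(y^3 - y^2 - 12*y) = y*(y - 5)*(y + 3)*(y^2 - 4*y) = y^2*(y - 5)*(y + 3)*(y - 4)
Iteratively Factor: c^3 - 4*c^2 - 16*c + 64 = (c - 4)*(c^2 - 16) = (c - 4)^2*(c + 4)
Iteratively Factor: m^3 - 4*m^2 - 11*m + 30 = (m - 5)*(m^2 + m - 6) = (m - 5)*(m + 3)*(m - 2)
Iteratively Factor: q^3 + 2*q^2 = (q)*(q^2 + 2*q) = q^2*(q + 2)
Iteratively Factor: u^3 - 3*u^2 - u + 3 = (u + 1)*(u^2 - 4*u + 3) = (u - 1)*(u + 1)*(u - 3)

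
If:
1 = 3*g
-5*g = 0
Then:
No Solution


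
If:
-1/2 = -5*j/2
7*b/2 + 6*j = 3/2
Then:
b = 3/35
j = 1/5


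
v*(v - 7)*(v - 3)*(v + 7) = v^4 - 3*v^3 - 49*v^2 + 147*v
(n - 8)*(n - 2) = n^2 - 10*n + 16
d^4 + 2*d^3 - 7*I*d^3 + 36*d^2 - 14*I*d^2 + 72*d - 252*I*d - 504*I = (d + 2)*(d - 7*I)*(d - 6*I)*(d + 6*I)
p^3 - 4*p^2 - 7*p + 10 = (p - 5)*(p - 1)*(p + 2)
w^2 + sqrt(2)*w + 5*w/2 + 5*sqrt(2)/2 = (w + 5/2)*(w + sqrt(2))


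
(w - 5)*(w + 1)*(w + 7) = w^3 + 3*w^2 - 33*w - 35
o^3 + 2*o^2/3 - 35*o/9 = o*(o - 5/3)*(o + 7/3)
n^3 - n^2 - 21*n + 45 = (n - 3)^2*(n + 5)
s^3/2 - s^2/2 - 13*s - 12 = (s/2 + 1/2)*(s - 6)*(s + 4)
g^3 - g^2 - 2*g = g*(g - 2)*(g + 1)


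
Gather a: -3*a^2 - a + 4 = -3*a^2 - a + 4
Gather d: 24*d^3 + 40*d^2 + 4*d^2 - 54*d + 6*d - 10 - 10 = 24*d^3 + 44*d^2 - 48*d - 20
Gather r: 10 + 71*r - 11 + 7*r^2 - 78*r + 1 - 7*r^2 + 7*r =0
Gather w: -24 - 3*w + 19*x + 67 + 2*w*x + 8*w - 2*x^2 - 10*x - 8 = w*(2*x + 5) - 2*x^2 + 9*x + 35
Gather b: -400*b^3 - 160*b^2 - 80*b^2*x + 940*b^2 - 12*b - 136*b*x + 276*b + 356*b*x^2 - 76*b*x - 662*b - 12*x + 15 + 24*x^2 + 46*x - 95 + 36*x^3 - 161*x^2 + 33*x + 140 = -400*b^3 + b^2*(780 - 80*x) + b*(356*x^2 - 212*x - 398) + 36*x^3 - 137*x^2 + 67*x + 60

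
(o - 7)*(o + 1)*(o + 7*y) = o^3 + 7*o^2*y - 6*o^2 - 42*o*y - 7*o - 49*y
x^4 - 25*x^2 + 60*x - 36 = (x - 3)*(x - 2)*(x - 1)*(x + 6)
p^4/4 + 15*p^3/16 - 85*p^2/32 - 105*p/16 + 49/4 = (p/4 + 1)*(p - 2)*(p - 7/4)*(p + 7/2)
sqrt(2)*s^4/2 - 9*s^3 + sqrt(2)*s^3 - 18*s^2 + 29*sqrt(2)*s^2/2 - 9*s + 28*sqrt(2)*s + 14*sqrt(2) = (s + 1)*(s - 7*sqrt(2))*(s - 2*sqrt(2))*(sqrt(2)*s/2 + sqrt(2)/2)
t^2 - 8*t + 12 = (t - 6)*(t - 2)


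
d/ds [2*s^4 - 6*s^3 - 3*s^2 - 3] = 2*s*(4*s^2 - 9*s - 3)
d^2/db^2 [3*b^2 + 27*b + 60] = 6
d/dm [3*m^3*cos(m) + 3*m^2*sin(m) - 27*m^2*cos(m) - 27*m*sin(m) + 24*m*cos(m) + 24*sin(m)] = -3*m^3*sin(m) + 27*m^2*sin(m) + 12*m^2*cos(m) - 18*m*sin(m) - 81*m*cos(m) - 27*sin(m) + 48*cos(m)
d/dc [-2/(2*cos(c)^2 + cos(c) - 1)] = -2*(4*cos(c) + 1)*sin(c)/(cos(c) + cos(2*c))^2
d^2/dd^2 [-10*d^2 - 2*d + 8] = -20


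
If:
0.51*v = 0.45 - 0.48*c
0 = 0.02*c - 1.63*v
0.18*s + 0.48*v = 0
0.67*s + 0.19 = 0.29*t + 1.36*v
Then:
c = 0.93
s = -0.03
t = 0.53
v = 0.01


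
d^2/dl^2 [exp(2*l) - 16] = 4*exp(2*l)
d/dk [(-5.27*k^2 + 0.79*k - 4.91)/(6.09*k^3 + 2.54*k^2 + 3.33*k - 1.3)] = (32.0943*k^4 - 9.6222*k^3 + 70.15*k^2 + 38.6448*k + 15.3233)/(37.0881*k^6 + 30.9372*k^5 + 47.011*k^4 + 1.0824*k^3 + 4.4849*k^2 - 8.658*k + 1.69)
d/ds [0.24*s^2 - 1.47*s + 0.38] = 0.48*s - 1.47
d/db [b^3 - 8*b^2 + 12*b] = 3*b^2 - 16*b + 12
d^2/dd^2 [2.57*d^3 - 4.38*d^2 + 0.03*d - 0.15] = 15.42*d - 8.76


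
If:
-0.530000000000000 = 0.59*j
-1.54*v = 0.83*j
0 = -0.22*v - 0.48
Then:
No Solution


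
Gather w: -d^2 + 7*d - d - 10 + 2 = -d^2 + 6*d - 8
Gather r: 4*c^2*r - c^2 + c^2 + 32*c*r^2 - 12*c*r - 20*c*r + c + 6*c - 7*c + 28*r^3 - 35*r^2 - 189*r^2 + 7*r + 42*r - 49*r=28*r^3 + r^2*(32*c - 224) + r*(4*c^2 - 32*c)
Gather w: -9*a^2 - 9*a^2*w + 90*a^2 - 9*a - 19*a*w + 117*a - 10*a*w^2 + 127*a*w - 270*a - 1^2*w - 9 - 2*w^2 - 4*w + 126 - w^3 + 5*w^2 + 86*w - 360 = 81*a^2 - 162*a - w^3 + w^2*(3 - 10*a) + w*(-9*a^2 + 108*a + 81) - 243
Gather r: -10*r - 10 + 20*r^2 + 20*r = 20*r^2 + 10*r - 10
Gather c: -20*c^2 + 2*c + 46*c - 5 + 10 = -20*c^2 + 48*c + 5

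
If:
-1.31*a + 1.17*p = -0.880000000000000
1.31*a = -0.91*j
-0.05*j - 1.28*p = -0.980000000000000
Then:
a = 1.43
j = -2.05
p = 0.85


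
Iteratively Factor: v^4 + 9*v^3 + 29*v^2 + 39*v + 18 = (v + 1)*(v^3 + 8*v^2 + 21*v + 18) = (v + 1)*(v + 2)*(v^2 + 6*v + 9) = (v + 1)*(v + 2)*(v + 3)*(v + 3)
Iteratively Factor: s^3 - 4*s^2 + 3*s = (s - 3)*(s^2 - s) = s*(s - 3)*(s - 1)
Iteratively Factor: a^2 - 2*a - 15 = (a - 5)*(a + 3)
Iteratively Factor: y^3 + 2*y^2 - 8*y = (y - 2)*(y^2 + 4*y) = (y - 2)*(y + 4)*(y)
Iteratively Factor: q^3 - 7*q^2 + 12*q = (q - 3)*(q^2 - 4*q) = (q - 4)*(q - 3)*(q)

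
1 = 1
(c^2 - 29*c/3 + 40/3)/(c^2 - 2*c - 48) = (c - 5/3)/(c + 6)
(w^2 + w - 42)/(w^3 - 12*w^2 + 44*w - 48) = (w + 7)/(w^2 - 6*w + 8)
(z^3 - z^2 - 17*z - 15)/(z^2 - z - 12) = (z^2 - 4*z - 5)/(z - 4)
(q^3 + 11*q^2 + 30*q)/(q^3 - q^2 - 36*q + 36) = q*(q + 5)/(q^2 - 7*q + 6)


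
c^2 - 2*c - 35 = (c - 7)*(c + 5)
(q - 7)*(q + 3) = q^2 - 4*q - 21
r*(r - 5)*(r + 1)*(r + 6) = r^4 + 2*r^3 - 29*r^2 - 30*r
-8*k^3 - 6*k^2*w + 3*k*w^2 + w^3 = (-2*k + w)*(k + w)*(4*k + w)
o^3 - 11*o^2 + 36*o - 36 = (o - 6)*(o - 3)*(o - 2)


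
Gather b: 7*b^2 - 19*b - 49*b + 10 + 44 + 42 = 7*b^2 - 68*b + 96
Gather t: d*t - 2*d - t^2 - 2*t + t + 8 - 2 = -2*d - t^2 + t*(d - 1) + 6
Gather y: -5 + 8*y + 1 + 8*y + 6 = 16*y + 2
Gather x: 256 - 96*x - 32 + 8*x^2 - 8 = 8*x^2 - 96*x + 216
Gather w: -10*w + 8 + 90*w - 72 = 80*w - 64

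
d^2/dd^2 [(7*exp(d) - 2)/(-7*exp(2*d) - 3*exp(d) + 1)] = (-343*exp(4*d) + 539*exp(3*d) - 168*exp(2*d) + 53*exp(d) - 1)*exp(d)/(343*exp(6*d) + 441*exp(5*d) + 42*exp(4*d) - 99*exp(3*d) - 6*exp(2*d) + 9*exp(d) - 1)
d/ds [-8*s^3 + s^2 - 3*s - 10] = -24*s^2 + 2*s - 3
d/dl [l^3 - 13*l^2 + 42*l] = 3*l^2 - 26*l + 42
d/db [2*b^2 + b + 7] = 4*b + 1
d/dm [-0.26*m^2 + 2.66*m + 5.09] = 2.66 - 0.52*m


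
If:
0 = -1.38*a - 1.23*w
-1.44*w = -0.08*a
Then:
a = 0.00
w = 0.00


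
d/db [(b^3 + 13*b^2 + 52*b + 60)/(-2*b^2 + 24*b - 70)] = (-b^4 + 24*b^3 + 103*b^2 - 790*b - 2540)/(2*(b^4 - 24*b^3 + 214*b^2 - 840*b + 1225))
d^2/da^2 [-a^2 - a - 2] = -2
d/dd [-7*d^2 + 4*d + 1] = 4 - 14*d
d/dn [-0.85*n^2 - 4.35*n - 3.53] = -1.7*n - 4.35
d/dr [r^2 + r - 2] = 2*r + 1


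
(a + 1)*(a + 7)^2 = a^3 + 15*a^2 + 63*a + 49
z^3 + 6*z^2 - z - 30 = (z - 2)*(z + 3)*(z + 5)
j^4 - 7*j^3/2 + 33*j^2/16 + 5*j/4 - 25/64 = (j - 5/2)*(j - 5/4)*(j - 1/4)*(j + 1/2)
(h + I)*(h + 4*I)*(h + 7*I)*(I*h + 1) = I*h^4 - 11*h^3 - 27*I*h^2 - 11*h - 28*I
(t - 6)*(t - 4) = t^2 - 10*t + 24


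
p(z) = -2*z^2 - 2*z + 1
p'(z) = -4*z - 2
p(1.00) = -3.00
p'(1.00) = -6.00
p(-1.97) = -2.82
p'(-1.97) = 5.88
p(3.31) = -27.53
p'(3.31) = -15.24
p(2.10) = -12.02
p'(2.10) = -10.40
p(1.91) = -10.12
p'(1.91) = -9.64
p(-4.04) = -23.56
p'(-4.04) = 14.16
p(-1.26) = 0.34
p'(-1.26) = 3.04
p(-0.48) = 1.50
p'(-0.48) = -0.08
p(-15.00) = -419.00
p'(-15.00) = 58.00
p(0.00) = 1.00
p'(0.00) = -2.00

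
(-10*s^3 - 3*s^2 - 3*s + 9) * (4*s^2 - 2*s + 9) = -40*s^5 + 8*s^4 - 96*s^3 + 15*s^2 - 45*s + 81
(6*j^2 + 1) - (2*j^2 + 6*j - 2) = 4*j^2 - 6*j + 3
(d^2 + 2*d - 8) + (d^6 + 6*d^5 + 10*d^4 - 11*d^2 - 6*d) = d^6 + 6*d^5 + 10*d^4 - 10*d^2 - 4*d - 8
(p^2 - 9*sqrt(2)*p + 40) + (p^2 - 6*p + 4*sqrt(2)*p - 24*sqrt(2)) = 2*p^2 - 5*sqrt(2)*p - 6*p - 24*sqrt(2) + 40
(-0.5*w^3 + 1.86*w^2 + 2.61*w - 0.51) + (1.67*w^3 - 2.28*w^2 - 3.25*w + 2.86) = 1.17*w^3 - 0.42*w^2 - 0.64*w + 2.35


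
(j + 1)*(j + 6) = j^2 + 7*j + 6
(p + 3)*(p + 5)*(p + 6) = p^3 + 14*p^2 + 63*p + 90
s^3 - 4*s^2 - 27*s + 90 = (s - 6)*(s - 3)*(s + 5)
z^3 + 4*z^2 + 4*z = z*(z + 2)^2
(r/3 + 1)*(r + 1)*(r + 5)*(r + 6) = r^4/3 + 5*r^3 + 77*r^2/3 + 51*r + 30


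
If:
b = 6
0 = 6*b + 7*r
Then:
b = 6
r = -36/7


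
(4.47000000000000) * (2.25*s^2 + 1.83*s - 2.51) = 10.0575*s^2 + 8.1801*s - 11.2197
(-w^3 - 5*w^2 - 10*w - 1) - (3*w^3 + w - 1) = -4*w^3 - 5*w^2 - 11*w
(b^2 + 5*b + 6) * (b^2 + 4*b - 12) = b^4 + 9*b^3 + 14*b^2 - 36*b - 72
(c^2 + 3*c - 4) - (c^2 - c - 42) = 4*c + 38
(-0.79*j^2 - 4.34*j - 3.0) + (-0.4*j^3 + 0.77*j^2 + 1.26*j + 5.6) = -0.4*j^3 - 0.02*j^2 - 3.08*j + 2.6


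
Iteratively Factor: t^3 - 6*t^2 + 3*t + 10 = (t + 1)*(t^2 - 7*t + 10) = (t - 2)*(t + 1)*(t - 5)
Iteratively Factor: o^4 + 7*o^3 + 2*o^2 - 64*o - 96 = (o - 3)*(o^3 + 10*o^2 + 32*o + 32) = (o - 3)*(o + 2)*(o^2 + 8*o + 16) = (o - 3)*(o + 2)*(o + 4)*(o + 4)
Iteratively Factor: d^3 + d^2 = (d)*(d^2 + d) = d*(d + 1)*(d)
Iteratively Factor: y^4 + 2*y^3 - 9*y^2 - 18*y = (y)*(y^3 + 2*y^2 - 9*y - 18) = y*(y - 3)*(y^2 + 5*y + 6) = y*(y - 3)*(y + 3)*(y + 2)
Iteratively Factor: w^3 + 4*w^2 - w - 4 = (w + 1)*(w^2 + 3*w - 4) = (w - 1)*(w + 1)*(w + 4)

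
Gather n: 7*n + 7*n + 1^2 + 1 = 14*n + 2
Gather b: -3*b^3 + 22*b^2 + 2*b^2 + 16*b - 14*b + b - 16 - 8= -3*b^3 + 24*b^2 + 3*b - 24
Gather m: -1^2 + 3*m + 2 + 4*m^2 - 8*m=4*m^2 - 5*m + 1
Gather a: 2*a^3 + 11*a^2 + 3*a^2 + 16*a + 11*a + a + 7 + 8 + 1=2*a^3 + 14*a^2 + 28*a + 16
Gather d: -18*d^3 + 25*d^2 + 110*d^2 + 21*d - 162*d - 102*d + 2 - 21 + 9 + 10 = -18*d^3 + 135*d^2 - 243*d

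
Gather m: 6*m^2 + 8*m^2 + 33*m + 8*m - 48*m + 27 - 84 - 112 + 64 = 14*m^2 - 7*m - 105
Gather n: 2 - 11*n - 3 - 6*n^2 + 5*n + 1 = -6*n^2 - 6*n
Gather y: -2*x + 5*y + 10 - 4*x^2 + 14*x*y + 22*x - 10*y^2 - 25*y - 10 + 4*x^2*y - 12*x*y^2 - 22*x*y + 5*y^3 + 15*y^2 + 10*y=-4*x^2 + 20*x + 5*y^3 + y^2*(5 - 12*x) + y*(4*x^2 - 8*x - 10)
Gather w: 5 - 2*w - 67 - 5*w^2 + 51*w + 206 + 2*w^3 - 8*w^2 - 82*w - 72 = 2*w^3 - 13*w^2 - 33*w + 72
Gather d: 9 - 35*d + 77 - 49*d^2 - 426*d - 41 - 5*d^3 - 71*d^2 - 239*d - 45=-5*d^3 - 120*d^2 - 700*d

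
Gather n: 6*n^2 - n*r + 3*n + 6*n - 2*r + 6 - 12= 6*n^2 + n*(9 - r) - 2*r - 6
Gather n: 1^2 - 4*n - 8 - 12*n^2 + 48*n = -12*n^2 + 44*n - 7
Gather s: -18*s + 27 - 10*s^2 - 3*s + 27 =-10*s^2 - 21*s + 54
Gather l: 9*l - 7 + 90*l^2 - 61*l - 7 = 90*l^2 - 52*l - 14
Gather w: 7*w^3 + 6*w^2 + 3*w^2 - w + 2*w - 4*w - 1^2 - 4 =7*w^3 + 9*w^2 - 3*w - 5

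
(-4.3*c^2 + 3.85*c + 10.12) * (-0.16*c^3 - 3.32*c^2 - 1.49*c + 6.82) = 0.688*c^5 + 13.66*c^4 - 7.9942*c^3 - 68.6609*c^2 + 11.1782*c + 69.0184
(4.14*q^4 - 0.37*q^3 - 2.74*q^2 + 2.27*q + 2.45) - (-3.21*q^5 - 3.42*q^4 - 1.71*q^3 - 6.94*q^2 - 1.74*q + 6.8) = 3.21*q^5 + 7.56*q^4 + 1.34*q^3 + 4.2*q^2 + 4.01*q - 4.35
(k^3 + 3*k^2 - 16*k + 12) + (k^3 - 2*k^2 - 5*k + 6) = 2*k^3 + k^2 - 21*k + 18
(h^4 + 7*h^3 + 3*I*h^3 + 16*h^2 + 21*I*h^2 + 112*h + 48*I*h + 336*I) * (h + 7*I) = h^5 + 7*h^4 + 10*I*h^4 - 5*h^3 + 70*I*h^3 - 35*h^2 + 160*I*h^2 - 336*h + 1120*I*h - 2352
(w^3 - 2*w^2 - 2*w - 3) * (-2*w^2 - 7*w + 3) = -2*w^5 - 3*w^4 + 21*w^3 + 14*w^2 + 15*w - 9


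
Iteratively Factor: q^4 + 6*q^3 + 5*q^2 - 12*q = (q - 1)*(q^3 + 7*q^2 + 12*q) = (q - 1)*(q + 4)*(q^2 + 3*q) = (q - 1)*(q + 3)*(q + 4)*(q)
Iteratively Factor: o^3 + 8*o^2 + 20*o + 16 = (o + 2)*(o^2 + 6*o + 8) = (o + 2)*(o + 4)*(o + 2)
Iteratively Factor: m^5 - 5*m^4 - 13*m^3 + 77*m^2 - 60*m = (m + 4)*(m^4 - 9*m^3 + 23*m^2 - 15*m) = m*(m + 4)*(m^3 - 9*m^2 + 23*m - 15) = m*(m - 1)*(m + 4)*(m^2 - 8*m + 15) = m*(m - 3)*(m - 1)*(m + 4)*(m - 5)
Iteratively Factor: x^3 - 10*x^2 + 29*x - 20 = (x - 4)*(x^2 - 6*x + 5) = (x - 5)*(x - 4)*(x - 1)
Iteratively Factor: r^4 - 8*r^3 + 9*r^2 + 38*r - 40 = (r - 1)*(r^3 - 7*r^2 + 2*r + 40) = (r - 5)*(r - 1)*(r^2 - 2*r - 8) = (r - 5)*(r - 4)*(r - 1)*(r + 2)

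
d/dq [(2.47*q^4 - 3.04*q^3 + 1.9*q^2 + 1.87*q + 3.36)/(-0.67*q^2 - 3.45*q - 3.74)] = (-3.3098*q^5 - 23.5277*q^4 - 15.9752*q^3 + 28.8067*q^2 - 9.7096*q + 4.5982)/(0.4489*q^4 + 4.623*q^3 + 16.9141*q^2 + 25.806*q + 13.9876)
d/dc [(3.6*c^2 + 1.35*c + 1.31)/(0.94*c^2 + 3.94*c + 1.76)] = (12.915*c^2 + 10.2092*c - 2.7854)/(0.8836*c^4 + 7.4072*c^3 + 18.8324*c^2 + 13.8688*c + 3.0976)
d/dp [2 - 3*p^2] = -6*p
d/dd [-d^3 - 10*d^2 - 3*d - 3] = -3*d^2 - 20*d - 3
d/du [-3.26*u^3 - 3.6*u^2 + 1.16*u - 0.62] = -9.78*u^2 - 7.2*u + 1.16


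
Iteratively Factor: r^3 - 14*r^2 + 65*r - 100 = (r - 5)*(r^2 - 9*r + 20) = (r - 5)^2*(r - 4)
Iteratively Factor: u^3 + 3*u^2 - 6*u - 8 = (u - 2)*(u^2 + 5*u + 4) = (u - 2)*(u + 1)*(u + 4)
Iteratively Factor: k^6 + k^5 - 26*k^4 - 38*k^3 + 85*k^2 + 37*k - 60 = (k - 5)*(k^5 + 6*k^4 + 4*k^3 - 18*k^2 - 5*k + 12) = (k - 5)*(k - 1)*(k^4 + 7*k^3 + 11*k^2 - 7*k - 12) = (k - 5)*(k - 1)*(k + 4)*(k^3 + 3*k^2 - k - 3) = (k - 5)*(k - 1)*(k + 3)*(k + 4)*(k^2 - 1) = (k - 5)*(k - 1)^2*(k + 3)*(k + 4)*(k + 1)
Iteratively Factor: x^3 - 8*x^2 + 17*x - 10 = (x - 2)*(x^2 - 6*x + 5) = (x - 2)*(x - 1)*(x - 5)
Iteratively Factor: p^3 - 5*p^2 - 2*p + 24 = (p + 2)*(p^2 - 7*p + 12) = (p - 3)*(p + 2)*(p - 4)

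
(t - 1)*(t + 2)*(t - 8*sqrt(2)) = t^3 - 8*sqrt(2)*t^2 + t^2 - 8*sqrt(2)*t - 2*t + 16*sqrt(2)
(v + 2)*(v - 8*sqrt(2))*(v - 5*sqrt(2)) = v^3 - 13*sqrt(2)*v^2 + 2*v^2 - 26*sqrt(2)*v + 80*v + 160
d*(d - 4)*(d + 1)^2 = d^4 - 2*d^3 - 7*d^2 - 4*d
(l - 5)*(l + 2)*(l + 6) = l^3 + 3*l^2 - 28*l - 60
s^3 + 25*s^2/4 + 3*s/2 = s*(s + 1/4)*(s + 6)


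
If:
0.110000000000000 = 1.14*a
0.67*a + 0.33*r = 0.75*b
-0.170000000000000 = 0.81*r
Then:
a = 0.10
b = -0.01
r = -0.21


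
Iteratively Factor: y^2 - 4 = (y + 2)*(y - 2)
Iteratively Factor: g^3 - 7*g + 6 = (g + 3)*(g^2 - 3*g + 2) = (g - 1)*(g + 3)*(g - 2)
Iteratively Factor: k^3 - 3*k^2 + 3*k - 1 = (k - 1)*(k^2 - 2*k + 1) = (k - 1)^2*(k - 1)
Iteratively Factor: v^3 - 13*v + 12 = (v + 4)*(v^2 - 4*v + 3) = (v - 3)*(v + 4)*(v - 1)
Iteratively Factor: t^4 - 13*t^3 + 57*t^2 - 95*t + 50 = (t - 5)*(t^3 - 8*t^2 + 17*t - 10) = (t - 5)*(t - 2)*(t^2 - 6*t + 5) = (t - 5)^2*(t - 2)*(t - 1)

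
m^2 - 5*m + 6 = (m - 3)*(m - 2)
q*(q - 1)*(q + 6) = q^3 + 5*q^2 - 6*q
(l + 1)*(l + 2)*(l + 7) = l^3 + 10*l^2 + 23*l + 14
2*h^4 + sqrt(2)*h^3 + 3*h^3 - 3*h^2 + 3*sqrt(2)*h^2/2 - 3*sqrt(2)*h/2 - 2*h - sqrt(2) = (h - 1)*(h + 2)*(sqrt(2)*h + 1)*(sqrt(2)*h + sqrt(2)/2)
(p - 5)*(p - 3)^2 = p^3 - 11*p^2 + 39*p - 45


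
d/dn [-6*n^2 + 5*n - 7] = 5 - 12*n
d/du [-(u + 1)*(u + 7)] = -2*u - 8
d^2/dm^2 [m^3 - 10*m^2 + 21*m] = 6*m - 20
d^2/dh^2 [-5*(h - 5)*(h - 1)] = -10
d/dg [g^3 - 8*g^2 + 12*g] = 3*g^2 - 16*g + 12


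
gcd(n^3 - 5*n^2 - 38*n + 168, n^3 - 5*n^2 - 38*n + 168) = n^3 - 5*n^2 - 38*n + 168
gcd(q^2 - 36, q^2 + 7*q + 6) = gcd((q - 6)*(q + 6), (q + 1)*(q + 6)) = q + 6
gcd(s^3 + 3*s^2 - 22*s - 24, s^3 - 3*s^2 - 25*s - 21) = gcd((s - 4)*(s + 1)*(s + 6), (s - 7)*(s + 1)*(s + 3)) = s + 1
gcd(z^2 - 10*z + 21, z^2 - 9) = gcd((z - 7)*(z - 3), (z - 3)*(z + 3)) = z - 3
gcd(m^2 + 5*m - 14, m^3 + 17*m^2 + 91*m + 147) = m + 7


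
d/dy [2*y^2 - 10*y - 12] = 4*y - 10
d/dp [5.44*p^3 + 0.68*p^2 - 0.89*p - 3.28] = 16.32*p^2 + 1.36*p - 0.89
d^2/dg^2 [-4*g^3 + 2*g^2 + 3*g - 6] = 4 - 24*g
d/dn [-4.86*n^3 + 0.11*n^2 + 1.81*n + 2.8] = -14.58*n^2 + 0.22*n + 1.81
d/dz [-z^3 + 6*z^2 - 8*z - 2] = -3*z^2 + 12*z - 8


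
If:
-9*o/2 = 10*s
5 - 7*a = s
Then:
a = 5/7 - s/7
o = -20*s/9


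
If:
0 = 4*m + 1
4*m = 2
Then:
No Solution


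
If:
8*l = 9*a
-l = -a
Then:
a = 0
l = 0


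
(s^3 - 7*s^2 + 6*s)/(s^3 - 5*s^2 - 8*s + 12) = s/(s + 2)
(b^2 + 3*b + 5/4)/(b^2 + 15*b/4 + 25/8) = 2*(2*b + 1)/(4*b + 5)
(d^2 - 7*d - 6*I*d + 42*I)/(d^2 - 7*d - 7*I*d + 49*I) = (d - 6*I)/(d - 7*I)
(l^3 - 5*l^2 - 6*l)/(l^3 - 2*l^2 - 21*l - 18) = l/(l + 3)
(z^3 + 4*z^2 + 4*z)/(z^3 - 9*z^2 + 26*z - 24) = z*(z^2 + 4*z + 4)/(z^3 - 9*z^2 + 26*z - 24)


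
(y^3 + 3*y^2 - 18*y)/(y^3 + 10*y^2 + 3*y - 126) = y/(y + 7)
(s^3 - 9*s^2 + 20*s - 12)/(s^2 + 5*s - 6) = (s^2 - 8*s + 12)/(s + 6)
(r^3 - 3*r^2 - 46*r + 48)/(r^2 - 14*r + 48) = (r^2 + 5*r - 6)/(r - 6)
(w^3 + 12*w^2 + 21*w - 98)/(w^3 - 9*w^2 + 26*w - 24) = (w^2 + 14*w + 49)/(w^2 - 7*w + 12)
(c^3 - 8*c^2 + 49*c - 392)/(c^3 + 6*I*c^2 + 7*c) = (c^2 - c*(8 + 7*I) + 56*I)/(c*(c - I))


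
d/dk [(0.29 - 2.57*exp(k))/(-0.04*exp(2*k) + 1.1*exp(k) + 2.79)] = (-0.1028*exp(2*k) + 0.0232000000000001*exp(k) - 7.4893)*exp(k)/(0.0016*exp(4*k) - 0.088*exp(3*k) + 0.9868*exp(2*k) + 6.138*exp(k) + 7.7841)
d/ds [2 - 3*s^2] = -6*s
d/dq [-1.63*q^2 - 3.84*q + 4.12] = -3.26*q - 3.84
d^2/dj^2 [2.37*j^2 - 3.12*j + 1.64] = 4.74000000000000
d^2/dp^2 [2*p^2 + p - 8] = 4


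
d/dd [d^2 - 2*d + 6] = 2*d - 2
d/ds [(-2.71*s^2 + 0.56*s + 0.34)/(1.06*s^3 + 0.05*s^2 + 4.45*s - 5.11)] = (2.8726*s^4 - 1.1872*s^3 - 13.1687*s^2 + 27.6622*s - 4.3746)/(1.1236*s^6 + 0.106*s^5 + 9.4365*s^4 - 10.3882*s^3 + 19.2915*s^2 - 45.479*s + 26.1121)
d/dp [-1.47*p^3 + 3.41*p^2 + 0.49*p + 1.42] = -4.41*p^2 + 6.82*p + 0.49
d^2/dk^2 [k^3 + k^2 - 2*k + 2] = 6*k + 2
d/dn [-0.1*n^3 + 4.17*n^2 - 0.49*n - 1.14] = -0.3*n^2 + 8.34*n - 0.49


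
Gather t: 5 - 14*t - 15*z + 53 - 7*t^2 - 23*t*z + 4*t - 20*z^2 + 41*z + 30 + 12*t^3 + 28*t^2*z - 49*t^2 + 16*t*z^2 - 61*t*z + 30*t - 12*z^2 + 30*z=12*t^3 + t^2*(28*z - 56) + t*(16*z^2 - 84*z + 20) - 32*z^2 + 56*z + 88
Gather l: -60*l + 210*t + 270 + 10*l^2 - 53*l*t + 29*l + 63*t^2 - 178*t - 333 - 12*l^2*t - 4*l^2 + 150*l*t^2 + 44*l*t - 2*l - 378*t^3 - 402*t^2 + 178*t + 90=l^2*(6 - 12*t) + l*(150*t^2 - 9*t - 33) - 378*t^3 - 339*t^2 + 210*t + 27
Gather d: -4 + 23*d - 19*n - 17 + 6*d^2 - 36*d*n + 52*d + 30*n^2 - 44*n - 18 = 6*d^2 + d*(75 - 36*n) + 30*n^2 - 63*n - 39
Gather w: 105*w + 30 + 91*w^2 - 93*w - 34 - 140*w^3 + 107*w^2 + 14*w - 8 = -140*w^3 + 198*w^2 + 26*w - 12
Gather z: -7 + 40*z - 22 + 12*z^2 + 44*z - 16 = 12*z^2 + 84*z - 45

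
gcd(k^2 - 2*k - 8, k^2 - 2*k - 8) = k^2 - 2*k - 8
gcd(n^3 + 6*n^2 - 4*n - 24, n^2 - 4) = n^2 - 4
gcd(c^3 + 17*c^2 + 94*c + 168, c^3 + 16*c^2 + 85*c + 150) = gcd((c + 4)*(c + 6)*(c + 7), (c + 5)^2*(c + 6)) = c + 6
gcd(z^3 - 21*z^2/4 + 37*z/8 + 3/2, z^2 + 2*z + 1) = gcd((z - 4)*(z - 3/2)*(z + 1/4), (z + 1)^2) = 1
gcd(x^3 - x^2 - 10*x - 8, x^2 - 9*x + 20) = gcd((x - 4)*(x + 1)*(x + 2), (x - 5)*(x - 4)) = x - 4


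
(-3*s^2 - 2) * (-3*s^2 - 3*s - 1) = 9*s^4 + 9*s^3 + 9*s^2 + 6*s + 2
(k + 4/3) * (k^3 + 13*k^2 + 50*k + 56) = k^4 + 43*k^3/3 + 202*k^2/3 + 368*k/3 + 224/3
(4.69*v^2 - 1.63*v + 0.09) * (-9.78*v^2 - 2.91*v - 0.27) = -45.8682*v^4 + 2.2935*v^3 + 2.5968*v^2 + 0.1782*v - 0.0243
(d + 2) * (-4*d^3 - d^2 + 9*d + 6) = -4*d^4 - 9*d^3 + 7*d^2 + 24*d + 12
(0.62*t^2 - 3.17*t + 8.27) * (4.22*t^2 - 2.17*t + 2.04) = 2.6164*t^4 - 14.7228*t^3 + 43.0431*t^2 - 24.4127*t + 16.8708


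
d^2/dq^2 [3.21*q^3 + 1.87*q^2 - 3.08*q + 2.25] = 19.26*q + 3.74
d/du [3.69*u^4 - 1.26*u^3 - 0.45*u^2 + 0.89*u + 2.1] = 14.76*u^3 - 3.78*u^2 - 0.9*u + 0.89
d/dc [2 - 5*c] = -5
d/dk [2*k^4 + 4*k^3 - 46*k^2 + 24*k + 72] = 8*k^3 + 12*k^2 - 92*k + 24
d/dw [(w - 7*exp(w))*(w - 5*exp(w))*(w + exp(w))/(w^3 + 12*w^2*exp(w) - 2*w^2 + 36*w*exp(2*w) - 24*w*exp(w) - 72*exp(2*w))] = (-(w - 7*exp(w))*(w - 5*exp(w))*(w + exp(w))*(12*w^2*exp(w) + 3*w^2 + 72*w*exp(2*w) - 4*w - 108*exp(2*w) - 24*exp(w)) + ((w - 7*exp(w))*(w - 5*exp(w))*(exp(w) + 1) - (w - 7*exp(w))*(w + exp(w))*(5*exp(w) - 1) - (w - 5*exp(w))*(w + exp(w))*(7*exp(w) - 1))*(w^3 + 12*w^2*exp(w) - 2*w^2 + 36*w*exp(2*w) - 24*w*exp(w) - 72*exp(2*w)))/(w^3 + 12*w^2*exp(w) - 2*w^2 + 36*w*exp(2*w) - 24*w*exp(w) - 72*exp(2*w))^2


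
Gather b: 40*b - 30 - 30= 40*b - 60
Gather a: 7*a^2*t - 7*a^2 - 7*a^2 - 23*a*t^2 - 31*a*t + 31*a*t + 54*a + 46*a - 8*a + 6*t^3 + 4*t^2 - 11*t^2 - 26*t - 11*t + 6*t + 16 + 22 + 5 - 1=a^2*(7*t - 14) + a*(92 - 23*t^2) + 6*t^3 - 7*t^2 - 31*t + 42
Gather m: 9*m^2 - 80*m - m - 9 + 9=9*m^2 - 81*m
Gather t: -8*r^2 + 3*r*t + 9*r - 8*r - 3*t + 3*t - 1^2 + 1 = -8*r^2 + 3*r*t + r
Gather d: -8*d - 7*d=-15*d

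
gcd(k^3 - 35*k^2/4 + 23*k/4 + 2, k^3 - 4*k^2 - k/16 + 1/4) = k + 1/4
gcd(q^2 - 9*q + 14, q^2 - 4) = q - 2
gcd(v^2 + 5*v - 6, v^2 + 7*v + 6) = v + 6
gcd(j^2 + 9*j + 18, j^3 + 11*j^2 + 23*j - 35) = 1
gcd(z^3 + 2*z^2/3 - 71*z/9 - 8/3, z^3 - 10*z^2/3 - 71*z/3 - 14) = z + 3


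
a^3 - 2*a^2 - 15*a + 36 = (a - 3)^2*(a + 4)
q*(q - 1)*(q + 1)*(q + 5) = q^4 + 5*q^3 - q^2 - 5*q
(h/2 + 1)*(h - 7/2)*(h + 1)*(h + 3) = h^4/2 + 5*h^3/4 - 5*h^2 - 65*h/4 - 21/2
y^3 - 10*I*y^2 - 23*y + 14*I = (y - 7*I)*(y - 2*I)*(y - I)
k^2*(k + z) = k^3 + k^2*z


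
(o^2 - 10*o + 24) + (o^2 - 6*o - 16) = 2*o^2 - 16*o + 8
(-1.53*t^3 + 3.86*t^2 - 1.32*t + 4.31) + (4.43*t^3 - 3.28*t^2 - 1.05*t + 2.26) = 2.9*t^3 + 0.58*t^2 - 2.37*t + 6.57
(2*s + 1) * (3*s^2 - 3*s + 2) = 6*s^3 - 3*s^2 + s + 2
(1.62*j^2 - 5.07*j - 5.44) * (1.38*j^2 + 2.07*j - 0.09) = 2.2356*j^4 - 3.6432*j^3 - 18.1479*j^2 - 10.8045*j + 0.4896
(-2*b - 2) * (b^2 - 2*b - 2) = -2*b^3 + 2*b^2 + 8*b + 4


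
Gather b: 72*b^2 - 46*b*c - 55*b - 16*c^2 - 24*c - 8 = 72*b^2 + b*(-46*c - 55) - 16*c^2 - 24*c - 8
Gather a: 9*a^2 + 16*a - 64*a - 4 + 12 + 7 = 9*a^2 - 48*a + 15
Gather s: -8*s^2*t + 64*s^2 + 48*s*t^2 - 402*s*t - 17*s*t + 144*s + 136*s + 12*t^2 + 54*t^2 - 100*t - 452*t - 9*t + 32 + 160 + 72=s^2*(64 - 8*t) + s*(48*t^2 - 419*t + 280) + 66*t^2 - 561*t + 264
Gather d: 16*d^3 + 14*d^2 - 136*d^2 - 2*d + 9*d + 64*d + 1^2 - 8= 16*d^3 - 122*d^2 + 71*d - 7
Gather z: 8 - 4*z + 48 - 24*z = 56 - 28*z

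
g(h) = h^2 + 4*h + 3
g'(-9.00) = -14.00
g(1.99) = 14.92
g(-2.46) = -0.79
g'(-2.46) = -0.92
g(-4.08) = 3.33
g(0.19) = 3.80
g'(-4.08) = -4.16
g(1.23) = 9.43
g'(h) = 2*h + 4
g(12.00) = 195.00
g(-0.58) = 1.02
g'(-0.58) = 2.84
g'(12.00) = 28.00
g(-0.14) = 2.46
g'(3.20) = 10.40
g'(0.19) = 4.38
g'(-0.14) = 3.72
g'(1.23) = 6.46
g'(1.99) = 7.98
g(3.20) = 26.04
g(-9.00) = 48.00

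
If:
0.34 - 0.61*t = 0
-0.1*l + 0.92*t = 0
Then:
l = 5.13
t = 0.56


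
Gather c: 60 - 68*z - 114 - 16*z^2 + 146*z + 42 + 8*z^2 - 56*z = -8*z^2 + 22*z - 12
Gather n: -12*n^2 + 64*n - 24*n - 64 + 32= -12*n^2 + 40*n - 32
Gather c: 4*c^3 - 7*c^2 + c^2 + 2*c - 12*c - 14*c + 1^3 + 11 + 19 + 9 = 4*c^3 - 6*c^2 - 24*c + 40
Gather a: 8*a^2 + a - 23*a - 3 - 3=8*a^2 - 22*a - 6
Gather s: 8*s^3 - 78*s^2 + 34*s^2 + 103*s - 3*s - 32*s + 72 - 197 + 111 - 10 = 8*s^3 - 44*s^2 + 68*s - 24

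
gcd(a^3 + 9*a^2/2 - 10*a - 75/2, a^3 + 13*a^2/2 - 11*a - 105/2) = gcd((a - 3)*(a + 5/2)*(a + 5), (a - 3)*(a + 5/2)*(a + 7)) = a^2 - a/2 - 15/2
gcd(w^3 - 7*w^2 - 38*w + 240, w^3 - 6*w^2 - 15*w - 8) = w - 8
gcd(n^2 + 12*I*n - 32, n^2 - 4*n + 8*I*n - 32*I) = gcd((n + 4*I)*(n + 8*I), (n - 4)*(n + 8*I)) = n + 8*I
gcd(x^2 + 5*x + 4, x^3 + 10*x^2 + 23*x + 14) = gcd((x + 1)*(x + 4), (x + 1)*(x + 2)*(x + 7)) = x + 1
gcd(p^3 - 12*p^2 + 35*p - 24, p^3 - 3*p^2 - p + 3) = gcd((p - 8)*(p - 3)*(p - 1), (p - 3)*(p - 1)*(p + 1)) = p^2 - 4*p + 3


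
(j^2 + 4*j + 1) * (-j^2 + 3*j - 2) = -j^4 - j^3 + 9*j^2 - 5*j - 2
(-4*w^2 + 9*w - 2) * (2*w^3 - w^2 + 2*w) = -8*w^5 + 22*w^4 - 21*w^3 + 20*w^2 - 4*w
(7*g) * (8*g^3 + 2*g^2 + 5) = 56*g^4 + 14*g^3 + 35*g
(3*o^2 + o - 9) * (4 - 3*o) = -9*o^3 + 9*o^2 + 31*o - 36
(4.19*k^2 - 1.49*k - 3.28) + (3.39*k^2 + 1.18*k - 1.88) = 7.58*k^2 - 0.31*k - 5.16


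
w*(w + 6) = w^2 + 6*w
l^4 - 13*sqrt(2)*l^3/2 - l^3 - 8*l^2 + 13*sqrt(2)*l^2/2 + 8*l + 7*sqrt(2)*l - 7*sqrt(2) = (l - 1)*(l - 7*sqrt(2))*(l - sqrt(2)/2)*(l + sqrt(2))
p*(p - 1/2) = p^2 - p/2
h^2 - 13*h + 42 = (h - 7)*(h - 6)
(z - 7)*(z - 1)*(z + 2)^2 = z^4 - 4*z^3 - 21*z^2 - 4*z + 28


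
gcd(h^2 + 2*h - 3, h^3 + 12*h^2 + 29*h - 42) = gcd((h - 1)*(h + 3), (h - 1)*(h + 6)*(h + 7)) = h - 1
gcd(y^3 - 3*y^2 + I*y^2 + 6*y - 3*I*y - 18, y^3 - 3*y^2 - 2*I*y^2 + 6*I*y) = y^2 + y*(-3 - 2*I) + 6*I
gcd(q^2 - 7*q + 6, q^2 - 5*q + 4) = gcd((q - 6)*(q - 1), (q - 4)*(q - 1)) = q - 1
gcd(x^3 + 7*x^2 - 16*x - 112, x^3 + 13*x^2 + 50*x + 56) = x^2 + 11*x + 28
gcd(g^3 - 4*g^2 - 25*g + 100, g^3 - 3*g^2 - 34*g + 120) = g^2 - 9*g + 20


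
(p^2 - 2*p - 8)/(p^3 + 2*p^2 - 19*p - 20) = (p + 2)/(p^2 + 6*p + 5)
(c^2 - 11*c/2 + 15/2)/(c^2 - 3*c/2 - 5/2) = (c - 3)/(c + 1)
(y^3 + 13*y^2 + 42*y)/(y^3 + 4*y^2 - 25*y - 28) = y*(y + 6)/(y^2 - 3*y - 4)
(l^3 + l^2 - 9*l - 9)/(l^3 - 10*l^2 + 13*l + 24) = (l + 3)/(l - 8)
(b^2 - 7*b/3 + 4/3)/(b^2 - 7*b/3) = (3*b^2 - 7*b + 4)/(b*(3*b - 7))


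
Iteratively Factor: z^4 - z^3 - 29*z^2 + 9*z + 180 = (z - 3)*(z^3 + 2*z^2 - 23*z - 60) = (z - 3)*(z + 4)*(z^2 - 2*z - 15) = (z - 5)*(z - 3)*(z + 4)*(z + 3)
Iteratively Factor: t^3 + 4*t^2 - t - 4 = (t + 1)*(t^2 + 3*t - 4) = (t + 1)*(t + 4)*(t - 1)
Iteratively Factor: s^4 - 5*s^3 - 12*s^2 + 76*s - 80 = (s + 4)*(s^3 - 9*s^2 + 24*s - 20) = (s - 2)*(s + 4)*(s^2 - 7*s + 10) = (s - 2)^2*(s + 4)*(s - 5)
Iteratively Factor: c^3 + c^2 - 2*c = (c + 2)*(c^2 - c) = c*(c + 2)*(c - 1)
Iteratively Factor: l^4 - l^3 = (l)*(l^3 - l^2) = l^2*(l^2 - l) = l^3*(l - 1)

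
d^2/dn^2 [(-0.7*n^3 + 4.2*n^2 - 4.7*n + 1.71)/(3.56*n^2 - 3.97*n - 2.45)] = (5.6843418860808e-14*n^4 - 34.6890200000001*n^3 + 308.974236*n^2 - 416.177532*n + 225.581618)/(45.118016*n^6 - 150.942576*n^5 + 75.175452*n^4 + 145.187267*n^3 - 51.735915*n^2 - 71.489775*n - 14.706125)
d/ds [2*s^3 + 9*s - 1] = 6*s^2 + 9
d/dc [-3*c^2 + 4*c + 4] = 4 - 6*c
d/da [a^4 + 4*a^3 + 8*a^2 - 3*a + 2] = 4*a^3 + 12*a^2 + 16*a - 3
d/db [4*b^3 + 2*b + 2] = 12*b^2 + 2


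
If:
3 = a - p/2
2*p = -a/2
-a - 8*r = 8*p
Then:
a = 8/3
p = -2/3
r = 1/3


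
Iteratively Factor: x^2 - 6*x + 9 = (x - 3)*(x - 3)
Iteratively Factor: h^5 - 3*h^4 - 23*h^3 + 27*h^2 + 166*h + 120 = (h + 1)*(h^4 - 4*h^3 - 19*h^2 + 46*h + 120) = (h + 1)*(h + 2)*(h^3 - 6*h^2 - 7*h + 60) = (h - 5)*(h + 1)*(h + 2)*(h^2 - h - 12) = (h - 5)*(h + 1)*(h + 2)*(h + 3)*(h - 4)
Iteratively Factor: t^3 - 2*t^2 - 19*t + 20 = (t + 4)*(t^2 - 6*t + 5) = (t - 1)*(t + 4)*(t - 5)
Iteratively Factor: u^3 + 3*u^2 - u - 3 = (u + 3)*(u^2 - 1) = (u + 1)*(u + 3)*(u - 1)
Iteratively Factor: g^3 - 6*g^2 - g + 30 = (g + 2)*(g^2 - 8*g + 15) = (g - 5)*(g + 2)*(g - 3)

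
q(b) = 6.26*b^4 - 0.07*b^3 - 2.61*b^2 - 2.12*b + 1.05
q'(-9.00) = -18226.31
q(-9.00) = 40931.61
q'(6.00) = 5367.64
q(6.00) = 7992.21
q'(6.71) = 7518.28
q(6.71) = 12538.25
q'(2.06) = 205.13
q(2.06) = 97.73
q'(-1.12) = -31.72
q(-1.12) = 10.10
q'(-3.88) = -1447.64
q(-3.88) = 1392.81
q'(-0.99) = -21.45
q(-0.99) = 6.67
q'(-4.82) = -2785.82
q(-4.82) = 3337.27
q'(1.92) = 164.31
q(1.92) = 71.93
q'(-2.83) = -556.57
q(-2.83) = 389.26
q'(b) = 25.04*b^3 - 0.21*b^2 - 5.22*b - 2.12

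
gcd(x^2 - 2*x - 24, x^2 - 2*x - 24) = x^2 - 2*x - 24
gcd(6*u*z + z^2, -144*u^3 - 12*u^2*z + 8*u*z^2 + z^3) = 6*u + z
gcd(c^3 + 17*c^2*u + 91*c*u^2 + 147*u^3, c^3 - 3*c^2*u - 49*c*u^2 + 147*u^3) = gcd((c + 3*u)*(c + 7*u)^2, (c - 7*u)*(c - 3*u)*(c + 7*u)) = c + 7*u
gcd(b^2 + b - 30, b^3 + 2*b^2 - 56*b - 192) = b + 6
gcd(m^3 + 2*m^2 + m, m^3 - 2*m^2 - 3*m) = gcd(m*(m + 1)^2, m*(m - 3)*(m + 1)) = m^2 + m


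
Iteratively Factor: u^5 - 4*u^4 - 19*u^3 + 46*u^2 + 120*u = (u)*(u^4 - 4*u^3 - 19*u^2 + 46*u + 120) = u*(u + 3)*(u^3 - 7*u^2 + 2*u + 40) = u*(u - 4)*(u + 3)*(u^2 - 3*u - 10) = u*(u - 5)*(u - 4)*(u + 3)*(u + 2)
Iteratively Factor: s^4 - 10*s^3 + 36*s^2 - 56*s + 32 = (s - 2)*(s^3 - 8*s^2 + 20*s - 16) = (s - 4)*(s - 2)*(s^2 - 4*s + 4) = (s - 4)*(s - 2)^2*(s - 2)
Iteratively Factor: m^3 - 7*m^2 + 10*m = (m)*(m^2 - 7*m + 10) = m*(m - 5)*(m - 2)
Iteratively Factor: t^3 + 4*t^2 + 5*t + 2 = (t + 1)*(t^2 + 3*t + 2) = (t + 1)*(t + 2)*(t + 1)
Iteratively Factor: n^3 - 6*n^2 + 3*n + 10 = (n + 1)*(n^2 - 7*n + 10) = (n - 2)*(n + 1)*(n - 5)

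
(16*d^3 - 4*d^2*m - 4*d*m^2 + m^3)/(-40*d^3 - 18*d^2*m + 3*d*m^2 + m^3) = (-2*d + m)/(5*d + m)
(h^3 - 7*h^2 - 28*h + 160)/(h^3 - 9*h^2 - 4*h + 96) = (h + 5)/(h + 3)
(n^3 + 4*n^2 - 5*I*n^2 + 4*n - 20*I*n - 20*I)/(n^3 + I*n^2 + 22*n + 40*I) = (n^2 + 4*n + 4)/(n^2 + 6*I*n - 8)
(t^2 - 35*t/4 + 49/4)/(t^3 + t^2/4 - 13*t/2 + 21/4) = (t - 7)/(t^2 + 2*t - 3)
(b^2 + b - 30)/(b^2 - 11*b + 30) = (b + 6)/(b - 6)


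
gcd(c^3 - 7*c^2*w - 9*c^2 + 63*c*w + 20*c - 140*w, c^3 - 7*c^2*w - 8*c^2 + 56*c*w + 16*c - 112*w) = -c^2 + 7*c*w + 4*c - 28*w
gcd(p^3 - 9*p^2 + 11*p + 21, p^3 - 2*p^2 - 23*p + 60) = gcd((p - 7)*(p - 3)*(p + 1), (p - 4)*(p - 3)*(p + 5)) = p - 3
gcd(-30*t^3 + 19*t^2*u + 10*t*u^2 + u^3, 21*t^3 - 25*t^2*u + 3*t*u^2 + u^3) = t - u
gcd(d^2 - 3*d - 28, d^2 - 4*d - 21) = d - 7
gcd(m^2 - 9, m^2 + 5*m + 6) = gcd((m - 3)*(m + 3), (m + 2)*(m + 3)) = m + 3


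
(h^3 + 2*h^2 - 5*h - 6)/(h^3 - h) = (h^2 + h - 6)/(h*(h - 1))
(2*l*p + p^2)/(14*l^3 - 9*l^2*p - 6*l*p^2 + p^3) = p/(7*l^2 - 8*l*p + p^2)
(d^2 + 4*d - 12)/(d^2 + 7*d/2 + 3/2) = 2*(d^2 + 4*d - 12)/(2*d^2 + 7*d + 3)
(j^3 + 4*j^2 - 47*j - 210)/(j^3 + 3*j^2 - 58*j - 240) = (j - 7)/(j - 8)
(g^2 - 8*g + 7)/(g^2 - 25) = (g^2 - 8*g + 7)/(g^2 - 25)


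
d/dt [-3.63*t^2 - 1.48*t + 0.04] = -7.26*t - 1.48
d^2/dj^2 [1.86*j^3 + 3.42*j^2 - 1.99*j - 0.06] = 11.16*j + 6.84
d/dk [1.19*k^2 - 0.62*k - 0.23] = 2.38*k - 0.62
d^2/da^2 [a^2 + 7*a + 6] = 2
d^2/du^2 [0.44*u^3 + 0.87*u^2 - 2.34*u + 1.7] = 2.64*u + 1.74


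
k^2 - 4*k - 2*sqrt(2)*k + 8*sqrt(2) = (k - 4)*(k - 2*sqrt(2))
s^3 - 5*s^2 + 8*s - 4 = (s - 2)^2*(s - 1)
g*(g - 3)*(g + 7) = g^3 + 4*g^2 - 21*g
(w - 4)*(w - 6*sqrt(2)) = w^2 - 6*sqrt(2)*w - 4*w + 24*sqrt(2)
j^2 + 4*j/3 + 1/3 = (j + 1/3)*(j + 1)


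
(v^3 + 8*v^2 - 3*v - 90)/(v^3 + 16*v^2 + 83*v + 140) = (v^2 + 3*v - 18)/(v^2 + 11*v + 28)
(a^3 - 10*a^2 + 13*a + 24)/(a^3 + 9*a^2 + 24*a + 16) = (a^2 - 11*a + 24)/(a^2 + 8*a + 16)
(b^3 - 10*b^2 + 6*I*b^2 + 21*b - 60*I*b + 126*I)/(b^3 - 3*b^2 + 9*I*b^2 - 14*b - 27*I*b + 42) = (b^2 + b*(-7 + 6*I) - 42*I)/(b^2 + 9*I*b - 14)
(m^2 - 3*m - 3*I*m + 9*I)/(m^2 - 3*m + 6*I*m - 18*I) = (m - 3*I)/(m + 6*I)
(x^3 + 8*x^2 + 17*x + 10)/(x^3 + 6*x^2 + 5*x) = (x + 2)/x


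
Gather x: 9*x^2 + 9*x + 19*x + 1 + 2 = 9*x^2 + 28*x + 3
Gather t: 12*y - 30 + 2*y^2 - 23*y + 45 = 2*y^2 - 11*y + 15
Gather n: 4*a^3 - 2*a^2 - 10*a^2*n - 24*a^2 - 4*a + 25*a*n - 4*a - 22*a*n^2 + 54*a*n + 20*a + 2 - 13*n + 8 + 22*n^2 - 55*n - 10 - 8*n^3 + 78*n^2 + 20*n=4*a^3 - 26*a^2 + 12*a - 8*n^3 + n^2*(100 - 22*a) + n*(-10*a^2 + 79*a - 48)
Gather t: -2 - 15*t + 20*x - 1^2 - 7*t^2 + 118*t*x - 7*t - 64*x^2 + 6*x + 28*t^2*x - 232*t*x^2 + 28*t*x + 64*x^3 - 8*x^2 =t^2*(28*x - 7) + t*(-232*x^2 + 146*x - 22) + 64*x^3 - 72*x^2 + 26*x - 3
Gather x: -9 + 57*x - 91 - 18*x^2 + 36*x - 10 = -18*x^2 + 93*x - 110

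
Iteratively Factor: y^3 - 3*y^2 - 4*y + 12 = (y + 2)*(y^2 - 5*y + 6) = (y - 3)*(y + 2)*(y - 2)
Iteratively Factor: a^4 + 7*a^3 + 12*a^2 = (a + 3)*(a^3 + 4*a^2) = (a + 3)*(a + 4)*(a^2) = a*(a + 3)*(a + 4)*(a)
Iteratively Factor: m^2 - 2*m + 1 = (m - 1)*(m - 1)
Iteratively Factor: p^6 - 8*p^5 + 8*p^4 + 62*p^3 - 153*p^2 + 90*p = (p - 3)*(p^5 - 5*p^4 - 7*p^3 + 41*p^2 - 30*p) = (p - 3)*(p - 1)*(p^4 - 4*p^3 - 11*p^2 + 30*p) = (p - 3)*(p - 2)*(p - 1)*(p^3 - 2*p^2 - 15*p) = (p - 5)*(p - 3)*(p - 2)*(p - 1)*(p^2 + 3*p) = p*(p - 5)*(p - 3)*(p - 2)*(p - 1)*(p + 3)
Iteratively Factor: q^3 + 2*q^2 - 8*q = (q + 4)*(q^2 - 2*q) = (q - 2)*(q + 4)*(q)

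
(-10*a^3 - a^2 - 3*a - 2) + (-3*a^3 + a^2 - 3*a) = -13*a^3 - 6*a - 2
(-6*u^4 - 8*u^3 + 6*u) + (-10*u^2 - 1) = -6*u^4 - 8*u^3 - 10*u^2 + 6*u - 1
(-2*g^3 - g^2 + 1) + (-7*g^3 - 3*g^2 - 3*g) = -9*g^3 - 4*g^2 - 3*g + 1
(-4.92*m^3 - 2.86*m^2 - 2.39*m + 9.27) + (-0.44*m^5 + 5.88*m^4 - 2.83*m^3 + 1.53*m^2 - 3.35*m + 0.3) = -0.44*m^5 + 5.88*m^4 - 7.75*m^3 - 1.33*m^2 - 5.74*m + 9.57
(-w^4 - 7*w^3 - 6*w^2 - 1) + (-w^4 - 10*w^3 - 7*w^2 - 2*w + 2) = -2*w^4 - 17*w^3 - 13*w^2 - 2*w + 1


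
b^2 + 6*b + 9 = (b + 3)^2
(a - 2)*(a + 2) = a^2 - 4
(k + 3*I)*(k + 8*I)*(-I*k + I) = -I*k^3 + 11*k^2 + I*k^2 - 11*k + 24*I*k - 24*I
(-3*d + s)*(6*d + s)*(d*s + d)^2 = -18*d^4*s^2 - 36*d^4*s - 18*d^4 + 3*d^3*s^3 + 6*d^3*s^2 + 3*d^3*s + d^2*s^4 + 2*d^2*s^3 + d^2*s^2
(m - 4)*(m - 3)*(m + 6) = m^3 - m^2 - 30*m + 72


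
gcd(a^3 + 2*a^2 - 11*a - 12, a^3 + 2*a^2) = 1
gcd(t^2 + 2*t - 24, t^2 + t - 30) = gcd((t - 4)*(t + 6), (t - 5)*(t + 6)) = t + 6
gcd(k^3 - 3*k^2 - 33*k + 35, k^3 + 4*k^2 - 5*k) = k^2 + 4*k - 5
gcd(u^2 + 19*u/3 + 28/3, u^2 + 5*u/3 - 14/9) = u + 7/3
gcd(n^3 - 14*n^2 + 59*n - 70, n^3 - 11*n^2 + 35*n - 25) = n - 5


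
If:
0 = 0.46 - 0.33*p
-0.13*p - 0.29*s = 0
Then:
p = 1.39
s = -0.62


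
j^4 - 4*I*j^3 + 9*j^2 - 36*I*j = j*(j - 4*I)*(j - 3*I)*(j + 3*I)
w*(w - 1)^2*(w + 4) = w^4 + 2*w^3 - 7*w^2 + 4*w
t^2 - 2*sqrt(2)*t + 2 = (t - sqrt(2))^2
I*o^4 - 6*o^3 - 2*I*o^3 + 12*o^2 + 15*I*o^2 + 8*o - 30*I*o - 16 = (o - 2)*(o - I)*(o + 8*I)*(I*o + 1)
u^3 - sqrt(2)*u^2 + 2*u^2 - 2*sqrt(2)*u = u*(u + 2)*(u - sqrt(2))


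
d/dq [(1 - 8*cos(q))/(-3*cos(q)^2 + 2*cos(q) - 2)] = 2*(12*cos(q)^2 - 3*cos(q) - 7)*sin(q)/(3*sin(q)^2 + 2*cos(q) - 5)^2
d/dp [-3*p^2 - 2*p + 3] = -6*p - 2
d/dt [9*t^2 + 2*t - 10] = 18*t + 2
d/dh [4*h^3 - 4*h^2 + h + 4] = 12*h^2 - 8*h + 1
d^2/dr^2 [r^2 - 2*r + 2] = 2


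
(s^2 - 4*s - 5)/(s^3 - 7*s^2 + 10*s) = (s + 1)/(s*(s - 2))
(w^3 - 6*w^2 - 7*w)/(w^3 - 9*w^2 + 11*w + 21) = w/(w - 3)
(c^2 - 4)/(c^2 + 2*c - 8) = (c + 2)/(c + 4)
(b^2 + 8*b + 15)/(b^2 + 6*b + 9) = (b + 5)/(b + 3)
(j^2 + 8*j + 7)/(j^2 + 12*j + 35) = (j + 1)/(j + 5)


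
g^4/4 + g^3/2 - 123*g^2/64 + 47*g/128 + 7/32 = (g/4 + 1)*(g - 7/4)*(g - 1/2)*(g + 1/4)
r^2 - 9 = (r - 3)*(r + 3)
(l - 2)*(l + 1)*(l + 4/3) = l^3 + l^2/3 - 10*l/3 - 8/3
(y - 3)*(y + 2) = y^2 - y - 6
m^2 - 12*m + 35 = (m - 7)*(m - 5)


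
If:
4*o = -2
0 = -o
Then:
No Solution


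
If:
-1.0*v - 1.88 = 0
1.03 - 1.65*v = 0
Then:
No Solution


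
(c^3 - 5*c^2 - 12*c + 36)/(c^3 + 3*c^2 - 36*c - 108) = (c - 2)/(c + 6)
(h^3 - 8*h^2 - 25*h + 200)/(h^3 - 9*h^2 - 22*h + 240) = (h - 5)/(h - 6)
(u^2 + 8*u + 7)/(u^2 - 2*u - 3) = (u + 7)/(u - 3)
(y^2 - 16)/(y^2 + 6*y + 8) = (y - 4)/(y + 2)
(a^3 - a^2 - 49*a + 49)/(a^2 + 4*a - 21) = (a^2 - 8*a + 7)/(a - 3)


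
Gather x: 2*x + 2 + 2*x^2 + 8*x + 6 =2*x^2 + 10*x + 8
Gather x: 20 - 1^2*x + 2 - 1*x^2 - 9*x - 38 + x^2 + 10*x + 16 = 0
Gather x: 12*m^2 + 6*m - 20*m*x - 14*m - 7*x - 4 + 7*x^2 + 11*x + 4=12*m^2 - 8*m + 7*x^2 + x*(4 - 20*m)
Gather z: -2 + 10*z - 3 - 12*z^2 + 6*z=-12*z^2 + 16*z - 5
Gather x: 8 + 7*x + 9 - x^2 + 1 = -x^2 + 7*x + 18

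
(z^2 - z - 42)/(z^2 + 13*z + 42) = (z - 7)/(z + 7)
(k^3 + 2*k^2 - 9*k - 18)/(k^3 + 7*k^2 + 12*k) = (k^2 - k - 6)/(k*(k + 4))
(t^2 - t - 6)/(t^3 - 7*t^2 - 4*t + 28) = (t - 3)/(t^2 - 9*t + 14)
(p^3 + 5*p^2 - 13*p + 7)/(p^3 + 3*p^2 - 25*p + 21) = (p - 1)/(p - 3)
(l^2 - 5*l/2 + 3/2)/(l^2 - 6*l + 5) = (l - 3/2)/(l - 5)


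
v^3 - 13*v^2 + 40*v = v*(v - 8)*(v - 5)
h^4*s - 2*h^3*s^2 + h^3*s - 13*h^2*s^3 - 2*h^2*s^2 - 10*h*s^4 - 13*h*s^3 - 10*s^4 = (h - 5*s)*(h + s)*(h + 2*s)*(h*s + s)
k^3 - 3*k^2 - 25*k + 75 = (k - 5)*(k - 3)*(k + 5)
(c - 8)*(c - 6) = c^2 - 14*c + 48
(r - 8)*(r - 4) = r^2 - 12*r + 32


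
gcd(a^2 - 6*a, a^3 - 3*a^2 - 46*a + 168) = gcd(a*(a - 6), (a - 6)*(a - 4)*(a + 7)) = a - 6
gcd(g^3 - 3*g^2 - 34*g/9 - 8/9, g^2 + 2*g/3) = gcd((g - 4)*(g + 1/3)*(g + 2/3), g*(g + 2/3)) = g + 2/3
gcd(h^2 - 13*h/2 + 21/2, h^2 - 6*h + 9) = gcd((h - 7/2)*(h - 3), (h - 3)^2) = h - 3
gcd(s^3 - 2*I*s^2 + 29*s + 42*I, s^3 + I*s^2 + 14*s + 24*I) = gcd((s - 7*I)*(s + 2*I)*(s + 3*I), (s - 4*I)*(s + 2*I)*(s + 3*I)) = s^2 + 5*I*s - 6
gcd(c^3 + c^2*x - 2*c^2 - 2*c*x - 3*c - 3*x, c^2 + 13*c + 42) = 1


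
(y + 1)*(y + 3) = y^2 + 4*y + 3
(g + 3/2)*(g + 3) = g^2 + 9*g/2 + 9/2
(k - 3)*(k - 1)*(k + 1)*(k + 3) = k^4 - 10*k^2 + 9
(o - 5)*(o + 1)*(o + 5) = o^3 + o^2 - 25*o - 25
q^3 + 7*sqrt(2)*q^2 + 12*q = q*(q + sqrt(2))*(q + 6*sqrt(2))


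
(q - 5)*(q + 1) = q^2 - 4*q - 5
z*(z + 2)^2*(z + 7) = z^4 + 11*z^3 + 32*z^2 + 28*z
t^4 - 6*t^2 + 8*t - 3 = (t - 1)^3*(t + 3)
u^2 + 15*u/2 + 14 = (u + 7/2)*(u + 4)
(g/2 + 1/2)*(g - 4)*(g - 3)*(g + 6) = g^4/2 - 31*g^2/2 + 21*g + 36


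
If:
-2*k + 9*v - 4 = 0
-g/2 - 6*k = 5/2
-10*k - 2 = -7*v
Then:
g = -125/19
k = 5/38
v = 9/19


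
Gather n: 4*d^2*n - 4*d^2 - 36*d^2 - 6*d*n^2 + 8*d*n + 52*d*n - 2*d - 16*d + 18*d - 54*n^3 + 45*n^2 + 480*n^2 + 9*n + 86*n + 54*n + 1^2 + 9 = -40*d^2 - 54*n^3 + n^2*(525 - 6*d) + n*(4*d^2 + 60*d + 149) + 10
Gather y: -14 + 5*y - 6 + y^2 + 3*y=y^2 + 8*y - 20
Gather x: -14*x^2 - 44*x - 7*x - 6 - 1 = -14*x^2 - 51*x - 7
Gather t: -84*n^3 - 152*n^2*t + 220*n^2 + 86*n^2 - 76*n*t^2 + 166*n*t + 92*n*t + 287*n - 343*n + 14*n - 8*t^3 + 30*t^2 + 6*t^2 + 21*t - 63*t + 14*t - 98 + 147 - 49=-84*n^3 + 306*n^2 - 42*n - 8*t^3 + t^2*(36 - 76*n) + t*(-152*n^2 + 258*n - 28)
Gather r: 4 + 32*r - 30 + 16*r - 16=48*r - 42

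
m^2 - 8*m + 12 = (m - 6)*(m - 2)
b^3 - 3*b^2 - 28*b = b*(b - 7)*(b + 4)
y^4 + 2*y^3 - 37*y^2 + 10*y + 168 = (y - 4)*(y - 3)*(y + 2)*(y + 7)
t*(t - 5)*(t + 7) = t^3 + 2*t^2 - 35*t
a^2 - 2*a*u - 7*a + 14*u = (a - 7)*(a - 2*u)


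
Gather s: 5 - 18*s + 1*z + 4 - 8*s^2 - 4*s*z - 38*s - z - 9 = -8*s^2 + s*(-4*z - 56)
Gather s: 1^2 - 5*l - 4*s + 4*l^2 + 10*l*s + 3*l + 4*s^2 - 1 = 4*l^2 - 2*l + 4*s^2 + s*(10*l - 4)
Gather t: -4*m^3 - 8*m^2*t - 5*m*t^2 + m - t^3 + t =-4*m^3 - 5*m*t^2 + m - t^3 + t*(1 - 8*m^2)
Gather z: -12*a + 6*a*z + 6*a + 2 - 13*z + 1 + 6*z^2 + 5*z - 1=-6*a + 6*z^2 + z*(6*a - 8) + 2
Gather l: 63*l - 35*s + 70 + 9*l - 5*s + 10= 72*l - 40*s + 80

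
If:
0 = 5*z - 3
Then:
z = 3/5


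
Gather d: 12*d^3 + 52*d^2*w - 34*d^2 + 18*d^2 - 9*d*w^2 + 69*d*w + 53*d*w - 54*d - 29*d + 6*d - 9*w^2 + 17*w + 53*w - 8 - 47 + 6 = 12*d^3 + d^2*(52*w - 16) + d*(-9*w^2 + 122*w - 77) - 9*w^2 + 70*w - 49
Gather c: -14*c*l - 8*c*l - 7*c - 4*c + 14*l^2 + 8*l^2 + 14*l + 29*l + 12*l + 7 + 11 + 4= c*(-22*l - 11) + 22*l^2 + 55*l + 22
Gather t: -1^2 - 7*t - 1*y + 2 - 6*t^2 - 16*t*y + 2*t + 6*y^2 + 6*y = -6*t^2 + t*(-16*y - 5) + 6*y^2 + 5*y + 1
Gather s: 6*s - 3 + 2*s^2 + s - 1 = 2*s^2 + 7*s - 4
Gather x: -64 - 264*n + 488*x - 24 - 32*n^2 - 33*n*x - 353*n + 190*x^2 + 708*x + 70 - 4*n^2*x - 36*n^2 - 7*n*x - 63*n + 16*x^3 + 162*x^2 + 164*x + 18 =-68*n^2 - 680*n + 16*x^3 + 352*x^2 + x*(-4*n^2 - 40*n + 1360)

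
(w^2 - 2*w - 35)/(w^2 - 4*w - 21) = (w + 5)/(w + 3)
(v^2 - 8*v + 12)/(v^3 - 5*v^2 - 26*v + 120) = (v - 2)/(v^2 + v - 20)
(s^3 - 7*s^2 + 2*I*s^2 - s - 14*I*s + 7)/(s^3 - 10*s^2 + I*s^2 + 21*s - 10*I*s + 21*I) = (s + I)/(s - 3)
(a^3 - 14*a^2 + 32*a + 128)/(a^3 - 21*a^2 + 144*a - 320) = (a + 2)/(a - 5)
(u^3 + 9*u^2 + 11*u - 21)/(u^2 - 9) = (u^2 + 6*u - 7)/(u - 3)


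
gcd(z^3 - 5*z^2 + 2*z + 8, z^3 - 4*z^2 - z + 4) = z^2 - 3*z - 4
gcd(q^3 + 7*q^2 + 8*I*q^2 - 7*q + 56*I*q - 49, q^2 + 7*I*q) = q + 7*I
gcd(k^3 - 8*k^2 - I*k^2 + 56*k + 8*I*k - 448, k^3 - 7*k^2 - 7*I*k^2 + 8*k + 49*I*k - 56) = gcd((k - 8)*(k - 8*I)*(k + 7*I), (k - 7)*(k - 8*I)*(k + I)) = k - 8*I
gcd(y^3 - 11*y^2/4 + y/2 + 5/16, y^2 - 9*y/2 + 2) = y - 1/2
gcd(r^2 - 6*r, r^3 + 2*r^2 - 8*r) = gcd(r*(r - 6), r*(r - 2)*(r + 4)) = r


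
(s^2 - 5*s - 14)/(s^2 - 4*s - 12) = (s - 7)/(s - 6)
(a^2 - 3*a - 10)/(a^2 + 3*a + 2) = (a - 5)/(a + 1)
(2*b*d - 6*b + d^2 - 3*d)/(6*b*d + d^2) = (2*b*d - 6*b + d^2 - 3*d)/(d*(6*b + d))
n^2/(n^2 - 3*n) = n/(n - 3)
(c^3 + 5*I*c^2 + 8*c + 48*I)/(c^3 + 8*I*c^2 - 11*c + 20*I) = (c^2 + I*c + 12)/(c^2 + 4*I*c + 5)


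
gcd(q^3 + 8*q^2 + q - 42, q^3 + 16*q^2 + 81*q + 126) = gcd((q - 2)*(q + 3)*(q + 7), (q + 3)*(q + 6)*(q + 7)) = q^2 + 10*q + 21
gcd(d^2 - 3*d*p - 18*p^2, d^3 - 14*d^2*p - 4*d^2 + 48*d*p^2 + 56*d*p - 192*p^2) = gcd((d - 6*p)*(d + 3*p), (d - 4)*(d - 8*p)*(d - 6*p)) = -d + 6*p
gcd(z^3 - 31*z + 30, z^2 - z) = z - 1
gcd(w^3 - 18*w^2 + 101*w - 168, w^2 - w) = 1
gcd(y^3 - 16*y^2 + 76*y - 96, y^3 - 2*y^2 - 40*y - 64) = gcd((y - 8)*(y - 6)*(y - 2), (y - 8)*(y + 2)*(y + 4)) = y - 8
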